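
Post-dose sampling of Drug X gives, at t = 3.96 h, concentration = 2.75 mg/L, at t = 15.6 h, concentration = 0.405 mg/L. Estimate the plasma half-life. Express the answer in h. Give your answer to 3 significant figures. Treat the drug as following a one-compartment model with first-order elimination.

4.21 h

k = ln(C₁/C₂) / (t₂ − t₁) = ln(2.75/0.405) / (15.6 − 3.96)
  = 1.915 / 11.64 = 0.1645 h⁻¹
t½ = ln2 / k = 0.693147 / 0.1645 = 4.214 h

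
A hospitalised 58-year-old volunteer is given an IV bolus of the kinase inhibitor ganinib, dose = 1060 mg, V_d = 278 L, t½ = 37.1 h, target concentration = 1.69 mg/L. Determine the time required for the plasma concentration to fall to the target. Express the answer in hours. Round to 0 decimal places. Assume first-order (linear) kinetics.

44 h

C₀ = Dose / Vd = 1060 / 278 = 3.813 mg/L
k = ln2 / t½ = 0.693147 / 37.1 = 0.01868 h⁻¹
t = ln(C₀ / C) / k = ln(3.813 / 1.69) / 0.01868
  = ln(2.256) / 0.01868 = 0.8136 / 0.01868 = 43.55 h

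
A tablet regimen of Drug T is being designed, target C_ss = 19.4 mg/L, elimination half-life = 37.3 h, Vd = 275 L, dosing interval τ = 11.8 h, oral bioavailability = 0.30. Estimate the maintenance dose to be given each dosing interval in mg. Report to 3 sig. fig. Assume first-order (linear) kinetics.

3900 mg

k = ln2 / t½ = 0.693147 / 37.3 = 0.01858 h⁻¹
CL = k × Vd = 0.01858 × 275 = 5.110 L/h
At steady state, F × (Dose/τ) = Css × CL.
Dose = Css × CL × τ / F = 19.4 × 5.110 × 11.8 / 0.30 = 3899 mg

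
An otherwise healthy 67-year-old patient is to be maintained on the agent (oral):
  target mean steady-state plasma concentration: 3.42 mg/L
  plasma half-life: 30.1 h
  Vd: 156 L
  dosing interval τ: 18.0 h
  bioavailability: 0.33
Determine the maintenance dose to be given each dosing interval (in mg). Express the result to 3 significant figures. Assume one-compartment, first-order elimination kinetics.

670 mg

k = ln2 / t½ = 0.693147 / 30.1 = 0.02303 h⁻¹
CL = k × Vd = 0.02303 × 156 = 3.593 L/h
At steady state, F × (Dose/τ) = Css × CL.
Dose = Css × CL × τ / F = 3.42 × 3.593 × 18.0 / 0.33 = 670.3 mg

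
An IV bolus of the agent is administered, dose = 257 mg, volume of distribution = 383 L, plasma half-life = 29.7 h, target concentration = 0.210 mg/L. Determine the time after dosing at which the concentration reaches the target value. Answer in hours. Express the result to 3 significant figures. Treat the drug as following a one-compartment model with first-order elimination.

C₀ = Dose / Vd = 257.0 / 383 = 0.6710 mg/L
k = ln2 / t½ = 0.693147 / 29.7 = 0.02334 h⁻¹
t = ln(C₀ / C) / k = ln(0.6710 / 0.210) / 0.02334
  = ln(3.195) / 0.02334 = 1.162 / 0.02334 = 49.79 h

49.8 h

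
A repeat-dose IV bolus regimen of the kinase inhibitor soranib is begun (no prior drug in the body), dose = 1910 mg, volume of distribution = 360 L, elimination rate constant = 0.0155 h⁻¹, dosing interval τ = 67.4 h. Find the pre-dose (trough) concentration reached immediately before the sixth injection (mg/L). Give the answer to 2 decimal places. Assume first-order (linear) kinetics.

C₀ per dose = Dose / Vd = 1910 / 360 = 5.306 mg/L
Fraction remaining after one interval: r = e^(−kτ) = e^(−0.01550 × 67.4) = 0.3518
Before dose 6, 5 doses have been given (aged 1τ, 2τ, 3τ, 4τ, 5τ).
C_trough = C₀ × (r + r² + … + r^5) = C₀ × r(1−r^5)/(1−r)
        = 5.306 × 0.3518 × (1 − 0.005389) / (1 − 0.3518) = 2.864 mg/L

2.86 mg/L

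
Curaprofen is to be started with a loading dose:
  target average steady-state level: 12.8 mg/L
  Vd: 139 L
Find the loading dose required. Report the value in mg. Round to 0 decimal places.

1779 mg

LD = Css × Vd = 12.8 × 139 = 1779 mg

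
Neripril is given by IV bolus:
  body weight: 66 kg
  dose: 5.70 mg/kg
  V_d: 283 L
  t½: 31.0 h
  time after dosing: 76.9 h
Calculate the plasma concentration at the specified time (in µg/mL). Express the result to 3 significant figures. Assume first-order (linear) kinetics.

0.238 µg/mL

Total dose = 5.70 × 66 = 376.2 mg
C₀ = Dose / Vd = 376.2 / 283 = 1.329 mg/L
k = ln2 / t½ = 0.693147 / 31.0 = 0.02236 h⁻¹
C = C₀ · e^(−k·t) = 1.329 × e^(−0.02236 × 76.9)
  = 1.329 × 0.1792 = 0.2382 mg/L
(0.2382 mg/L = 0.2382 µg/mL)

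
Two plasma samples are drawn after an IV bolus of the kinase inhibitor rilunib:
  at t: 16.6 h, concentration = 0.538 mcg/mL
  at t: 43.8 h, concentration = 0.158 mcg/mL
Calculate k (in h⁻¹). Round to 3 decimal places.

0.045 h⁻¹

k = ln(C₁/C₂) / (t₂ − t₁) = ln(0.538/0.158) / (43.8 − 16.6)
  = 1.225 / 27.20 = 0.04504 h⁻¹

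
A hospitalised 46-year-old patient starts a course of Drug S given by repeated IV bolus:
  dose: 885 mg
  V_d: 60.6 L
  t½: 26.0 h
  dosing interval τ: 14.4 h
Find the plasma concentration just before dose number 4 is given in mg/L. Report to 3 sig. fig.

21.3 mg/L

C₀ per dose = Dose / Vd = 885 / 60.6 = 14.60 mg/L
k = ln2 / t½ = 0.693147 / 26.0 = 0.02666 h⁻¹
Fraction remaining after one interval: r = e^(−kτ) = e^(−0.02666 × 14.4) = 0.6812
Before dose 4, 3 doses have been given (aged 1τ, 2τ, 3τ).
C_trough = C₀ × (r + r² + … + r^3) = C₀ × r(1−r^3)/(1−r)
        = 14.60 × 0.6812 × (1 − 0.3161) / (1 − 0.6812) = 21.34 mg/L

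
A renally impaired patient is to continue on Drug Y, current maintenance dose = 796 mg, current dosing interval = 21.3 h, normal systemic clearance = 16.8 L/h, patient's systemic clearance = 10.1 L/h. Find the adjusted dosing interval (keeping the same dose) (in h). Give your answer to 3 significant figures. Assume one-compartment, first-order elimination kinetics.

To keep the same average steady-state level, dosing rate must scale with clearance.
CL ratio = 10.1 / 16.8 = 0.6012
New interval (same dose) = 21.3 / 0.6012 = 35.43 h

35.4 h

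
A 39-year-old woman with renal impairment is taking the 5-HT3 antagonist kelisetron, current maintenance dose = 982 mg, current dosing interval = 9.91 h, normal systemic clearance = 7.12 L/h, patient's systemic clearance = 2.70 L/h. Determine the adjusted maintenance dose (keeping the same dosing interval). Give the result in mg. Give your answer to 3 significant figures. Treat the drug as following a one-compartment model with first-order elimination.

372 mg

To keep the same average steady-state level, dosing rate must scale with clearance.
CL ratio = 2.70 / 7.12 = 0.3792
New dose (same interval) = 982 × 0.3792 = 372.4 mg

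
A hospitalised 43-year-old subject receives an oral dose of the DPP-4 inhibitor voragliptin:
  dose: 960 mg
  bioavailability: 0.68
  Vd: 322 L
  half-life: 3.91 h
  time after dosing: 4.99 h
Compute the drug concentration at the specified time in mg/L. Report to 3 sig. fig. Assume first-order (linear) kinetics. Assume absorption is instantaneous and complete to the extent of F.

0.837 mg/L

Amount reaching circulation = F × Dose = 0.68 × 960.0 = 652.8 mg
C₀ = F·Dose / Vd = 652.8 / 322 = 2.027 mg/L
k = ln2 / t½ = 0.693147 / 3.91 = 0.1773 h⁻¹
C = C₀ · e^(−k·t) = 2.027 × e^(−0.1773 × 4.99)
  = 2.027 × 0.4128 = 0.8367 mg/L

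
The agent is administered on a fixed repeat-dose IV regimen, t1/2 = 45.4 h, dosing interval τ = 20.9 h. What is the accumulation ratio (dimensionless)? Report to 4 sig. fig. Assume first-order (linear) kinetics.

3.660

k = ln2 / t½ = 0.693147 / 45.4 = 0.01527 h⁻¹
e^(−kτ) = e^(−0.01527 × 20.9) = 0.7268
Accumulation ratio R = 1 / (1 − e^(−kτ)) = 1 / (1 − 0.7268) = 3.660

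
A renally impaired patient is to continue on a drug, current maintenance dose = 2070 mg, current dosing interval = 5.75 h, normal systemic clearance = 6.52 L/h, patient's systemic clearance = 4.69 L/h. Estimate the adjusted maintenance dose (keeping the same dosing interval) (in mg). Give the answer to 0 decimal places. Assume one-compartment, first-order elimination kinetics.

To keep the same average steady-state level, dosing rate must scale with clearance.
CL ratio = 4.69 / 6.52 = 0.7193
New dose (same interval) = 2070 × 0.7193 = 1489 mg

1489 mg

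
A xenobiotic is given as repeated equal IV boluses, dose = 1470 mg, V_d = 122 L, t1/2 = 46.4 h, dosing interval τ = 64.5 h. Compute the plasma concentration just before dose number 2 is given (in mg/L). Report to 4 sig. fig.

C₀ per dose = Dose / Vd = 1470 / 122 = 12.05 mg/L
k = ln2 / t½ = 0.693147 / 46.4 = 0.01494 h⁻¹
Fraction remaining after one interval: r = e^(−kτ) = e^(−0.01494 × 64.5) = 0.3815
Before dose 2, 1 dose has been given (aged 1τ).
C_trough = C₀ × r = 12.05 × 0.3815 = 4.597 mg/L

4.597 mg/L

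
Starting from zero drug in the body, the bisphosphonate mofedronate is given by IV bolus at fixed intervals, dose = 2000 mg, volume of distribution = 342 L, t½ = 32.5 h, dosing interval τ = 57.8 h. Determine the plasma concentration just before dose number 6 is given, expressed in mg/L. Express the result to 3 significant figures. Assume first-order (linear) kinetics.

C₀ per dose = Dose / Vd = 2000 / 342 = 5.848 mg/L
k = ln2 / t½ = 0.693147 / 32.5 = 0.02133 h⁻¹
Fraction remaining after one interval: r = e^(−kτ) = e^(−0.02133 × 57.8) = 0.2915
Before dose 6, 5 doses have been given (aged 1τ, 2τ, 3τ, 4τ, 5τ).
C_trough = C₀ × (r + r² + … + r^5) = C₀ × r(1−r^5)/(1−r)
        = 5.848 × 0.2915 × (1 − 0.002105) / (1 − 0.2915) = 2.401 mg/L

2.40 mg/L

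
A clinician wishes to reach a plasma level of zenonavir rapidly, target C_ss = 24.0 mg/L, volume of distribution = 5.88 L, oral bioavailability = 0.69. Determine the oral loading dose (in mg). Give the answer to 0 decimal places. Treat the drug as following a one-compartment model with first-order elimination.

205 mg

LD = Css × Vd / F = 24.0 × 5.88 / 0.69 = 204.5 mg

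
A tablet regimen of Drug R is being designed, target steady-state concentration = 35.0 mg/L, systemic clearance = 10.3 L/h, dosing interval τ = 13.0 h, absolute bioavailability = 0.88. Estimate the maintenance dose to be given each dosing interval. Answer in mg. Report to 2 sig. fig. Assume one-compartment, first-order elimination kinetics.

5300 mg

At steady state, F × (Dose/τ) = Css × CL.
Dose = Css × CL × τ / F = 35.0 × 10.30 × 13.0 / 0.88 = 5326 mg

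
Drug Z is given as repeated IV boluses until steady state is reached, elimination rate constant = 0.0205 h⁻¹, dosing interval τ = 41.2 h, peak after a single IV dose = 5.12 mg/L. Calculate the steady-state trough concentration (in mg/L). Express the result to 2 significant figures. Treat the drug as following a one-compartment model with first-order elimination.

e^(−kτ) = e^(−0.02050 × 41.2) = 0.4297
Accumulation ratio R = 1 / (1 − e^(−kτ)) = 1 / (1 − 0.4297) = 1.753
Steady-state trough = C₀ × R × e^(−kτ) = 5.12 × 1.753 × 0.4297 = 3.857 mg/L

3.9 mg/L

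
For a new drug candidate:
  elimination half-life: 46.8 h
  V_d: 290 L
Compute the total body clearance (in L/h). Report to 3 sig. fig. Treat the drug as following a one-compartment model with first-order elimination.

k = ln2 / t½ = 0.693147 / 46.8 = 0.01481 h⁻¹
CL = k × Vd = 0.01481 × 290 = 4.295 L/h

4.30 L/h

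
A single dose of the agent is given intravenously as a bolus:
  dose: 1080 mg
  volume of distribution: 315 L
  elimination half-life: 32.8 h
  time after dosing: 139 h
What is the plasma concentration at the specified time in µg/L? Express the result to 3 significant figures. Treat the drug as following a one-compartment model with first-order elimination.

C₀ = Dose / Vd = 1080 / 315 = 3.429 mg/L
k = ln2 / t½ = 0.693147 / 32.8 = 0.02113 h⁻¹
C = C₀ · e^(−k·t) = 3.429 × e^(−0.02113 × 139)
  = 3.429 × 0.05302 = 0.1818 mg/L
Convert: 0.1818 mg/L × 1000 = 181.8 µg/L

182 µg/L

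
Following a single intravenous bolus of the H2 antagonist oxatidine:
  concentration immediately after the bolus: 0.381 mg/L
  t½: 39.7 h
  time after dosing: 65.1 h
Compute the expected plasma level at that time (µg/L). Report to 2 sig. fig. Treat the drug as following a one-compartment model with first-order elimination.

k = ln2 / t½ = 0.693147 / 39.7 = 0.01746 h⁻¹
C = C₀ · e^(−k·t) = 0.3810 × e^(−0.01746 × 65.1)
  = 0.3810 × 0.3209 = 0.1223 mg/L
Convert: 0.1223 mg/L × 1000 = 122.3 µg/L

120 µg/L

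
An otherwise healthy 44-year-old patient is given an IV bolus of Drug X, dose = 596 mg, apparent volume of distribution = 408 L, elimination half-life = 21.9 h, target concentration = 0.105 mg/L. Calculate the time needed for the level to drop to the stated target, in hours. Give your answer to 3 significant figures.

C₀ = Dose / Vd = 596.0 / 408 = 1.461 mg/L
k = ln2 / t½ = 0.693147 / 21.9 = 0.03165 h⁻¹
t = ln(C₀ / C) / k = ln(1.461 / 0.105) / 0.03165
  = ln(13.91) / 0.03165 = 2.633 / 0.03165 = 83.19 h

83.2 h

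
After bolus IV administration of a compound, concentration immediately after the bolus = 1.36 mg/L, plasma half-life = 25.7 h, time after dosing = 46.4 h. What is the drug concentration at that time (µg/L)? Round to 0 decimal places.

k = ln2 / t½ = 0.693147 / 25.7 = 0.02697 h⁻¹
C = C₀ · e^(−k·t) = 1.360 × e^(−0.02697 × 46.4)
  = 1.360 × 0.2861 = 0.3891 mg/L
Convert: 0.3891 mg/L × 1000 = 389.1 µg/L

389 µg/L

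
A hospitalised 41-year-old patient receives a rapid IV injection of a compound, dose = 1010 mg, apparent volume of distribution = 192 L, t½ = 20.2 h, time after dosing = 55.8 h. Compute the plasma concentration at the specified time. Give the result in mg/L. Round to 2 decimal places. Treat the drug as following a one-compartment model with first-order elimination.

C₀ = Dose / Vd = 1010 / 192 = 5.260 mg/L
k = ln2 / t½ = 0.693147 / 20.2 = 0.03431 h⁻¹
C = C₀ · e^(−k·t) = 5.260 × e^(−0.03431 × 55.8)
  = 5.260 × 0.1474 = 0.7753 mg/L

0.78 mg/L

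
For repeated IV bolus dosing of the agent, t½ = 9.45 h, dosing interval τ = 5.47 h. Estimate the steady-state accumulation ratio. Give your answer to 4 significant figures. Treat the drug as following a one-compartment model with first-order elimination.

3.026

k = ln2 / t½ = 0.693147 / 9.45 = 0.07335 h⁻¹
e^(−kτ) = e^(−0.07335 × 5.47) = 0.6695
Accumulation ratio R = 1 / (1 − e^(−kτ)) = 1 / (1 − 0.6695) = 3.026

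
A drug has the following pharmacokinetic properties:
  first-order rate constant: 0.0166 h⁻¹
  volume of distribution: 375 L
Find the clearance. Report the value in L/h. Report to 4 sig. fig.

6.225 L/h

CL = k × Vd = 0.0166 × 375 = 6.225 L/h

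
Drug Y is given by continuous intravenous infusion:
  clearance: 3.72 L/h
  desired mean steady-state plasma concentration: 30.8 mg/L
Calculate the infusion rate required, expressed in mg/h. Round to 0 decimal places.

At steady state, infusion rate R₀ = Css × CL = 30.8 × 3.720 = 114.6 mg/h

115 mg/h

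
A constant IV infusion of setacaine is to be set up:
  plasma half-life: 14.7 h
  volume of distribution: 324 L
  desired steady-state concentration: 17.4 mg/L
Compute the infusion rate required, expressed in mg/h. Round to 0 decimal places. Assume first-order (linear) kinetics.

266 mg/h

k = ln2 / t½ = 0.693147 / 14.7 = 0.04715 h⁻¹
CL = k × Vd = 0.04715 × 324 = 15.28 L/h
At steady state, infusion rate R₀ = Css × CL = 17.4 × 15.28 = 265.9 mg/h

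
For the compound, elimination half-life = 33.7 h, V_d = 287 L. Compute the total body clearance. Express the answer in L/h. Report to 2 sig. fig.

5.9 L/h

k = ln2 / t½ = 0.693147 / 33.7 = 0.02057 h⁻¹
CL = k × Vd = 0.02057 × 287 = 5.904 L/h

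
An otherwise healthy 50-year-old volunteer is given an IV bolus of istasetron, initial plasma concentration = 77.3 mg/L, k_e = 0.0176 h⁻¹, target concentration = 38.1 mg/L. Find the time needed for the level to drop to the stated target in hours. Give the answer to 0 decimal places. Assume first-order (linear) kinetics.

40 h

t = ln(C₀ / C) / k = ln(77.30 / 38.1) / 0.01760
  = ln(2.029) / 0.01760 = 0.7075 / 0.01760 = 40.20 h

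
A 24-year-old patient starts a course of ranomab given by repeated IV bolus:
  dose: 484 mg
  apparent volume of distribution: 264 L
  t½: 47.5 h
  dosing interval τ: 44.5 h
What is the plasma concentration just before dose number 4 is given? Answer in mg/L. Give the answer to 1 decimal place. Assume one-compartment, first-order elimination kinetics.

1.7 mg/L

C₀ per dose = Dose / Vd = 484 / 264 = 1.833 mg/L
k = ln2 / t½ = 0.693147 / 47.5 = 0.01459 h⁻¹
Fraction remaining after one interval: r = e^(−kτ) = e^(−0.01459 × 44.5) = 0.5224
Before dose 4, 3 doses have been given (aged 1τ, 2τ, 3τ).
C_trough = C₀ × (r + r² + … + r^3) = C₀ × r(1−r^3)/(1−r)
        = 1.833 × 0.5224 × (1 − 0.1426) / (1 − 0.5224) = 1.719 mg/L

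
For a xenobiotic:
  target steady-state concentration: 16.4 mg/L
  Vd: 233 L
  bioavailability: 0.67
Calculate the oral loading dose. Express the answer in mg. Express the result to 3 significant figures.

LD = Css × Vd / F = 16.4 × 233 / 0.67 = 5703 mg

5700 mg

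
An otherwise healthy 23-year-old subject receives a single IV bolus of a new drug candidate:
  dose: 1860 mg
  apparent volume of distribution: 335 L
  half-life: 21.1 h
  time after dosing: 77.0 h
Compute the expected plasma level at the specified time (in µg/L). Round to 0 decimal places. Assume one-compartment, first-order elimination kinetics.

443 µg/L

C₀ = Dose / Vd = 1860 / 335 = 5.552 mg/L
k = ln2 / t½ = 0.693147 / 21.1 = 0.03285 h⁻¹
C = C₀ · e^(−k·t) = 5.552 × e^(−0.03285 × 77.0)
  = 5.552 × 0.07970 = 0.4425 mg/L
Convert: 0.4425 mg/L × 1000 = 442.5 µg/L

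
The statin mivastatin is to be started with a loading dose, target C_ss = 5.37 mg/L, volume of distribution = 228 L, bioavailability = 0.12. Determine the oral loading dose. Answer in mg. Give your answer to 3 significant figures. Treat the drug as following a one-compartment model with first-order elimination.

LD = Css × Vd / F = 5.37 × 228 / 0.12 = 10200 mg

10200 mg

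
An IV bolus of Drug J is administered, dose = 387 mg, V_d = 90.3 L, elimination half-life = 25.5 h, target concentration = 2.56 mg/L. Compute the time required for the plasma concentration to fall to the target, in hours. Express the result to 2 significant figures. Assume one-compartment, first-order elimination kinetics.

19 h

C₀ = Dose / Vd = 387.0 / 90.3 = 4.286 mg/L
k = ln2 / t½ = 0.693147 / 25.5 = 0.02718 h⁻¹
t = ln(C₀ / C) / k = ln(4.286 / 2.56) / 0.02718
  = ln(1.674) / 0.02718 = 0.5152 / 0.02718 = 18.96 h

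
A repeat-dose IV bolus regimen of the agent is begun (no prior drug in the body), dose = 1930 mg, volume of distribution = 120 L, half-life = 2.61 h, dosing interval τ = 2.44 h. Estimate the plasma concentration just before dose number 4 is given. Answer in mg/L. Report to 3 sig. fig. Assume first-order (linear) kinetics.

15.1 mg/L

C₀ per dose = Dose / Vd = 1930 / 120 = 16.08 mg/L
k = ln2 / t½ = 0.693147 / 2.61 = 0.2656 h⁻¹
Fraction remaining after one interval: r = e^(−kτ) = e^(−0.2656 × 2.44) = 0.5231
Before dose 4, 3 doses have been given (aged 1τ, 2τ, 3τ).
C_trough = C₀ × (r + r² + … + r^3) = C₀ × r(1−r^3)/(1−r)
        = 16.08 × 0.5231 × (1 − 0.1431) / (1 − 0.5231) = 15.11 mg/L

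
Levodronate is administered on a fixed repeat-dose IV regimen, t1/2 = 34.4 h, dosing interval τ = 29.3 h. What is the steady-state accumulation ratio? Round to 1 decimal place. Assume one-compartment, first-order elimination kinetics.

2.2

k = ln2 / t½ = 0.693147 / 34.4 = 0.02015 h⁻¹
e^(−kτ) = e^(−0.02015 × 29.3) = 0.5541
Accumulation ratio R = 1 / (1 − e^(−kτ)) = 1 / (1 − 0.5541) = 2.243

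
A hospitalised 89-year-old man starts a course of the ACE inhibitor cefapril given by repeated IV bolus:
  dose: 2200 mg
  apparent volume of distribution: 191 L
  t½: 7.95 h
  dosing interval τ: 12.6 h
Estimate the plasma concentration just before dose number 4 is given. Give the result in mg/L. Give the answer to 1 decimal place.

C₀ per dose = Dose / Vd = 2200 / 191 = 11.52 mg/L
k = ln2 / t½ = 0.693147 / 7.95 = 0.08719 h⁻¹
Fraction remaining after one interval: r = e^(−kτ) = e^(−0.08719 × 12.6) = 0.3333
Before dose 4, 3 doses have been given (aged 1τ, 2τ, 3τ).
C_trough = C₀ × (r + r² + … + r^3) = C₀ × r(1−r^3)/(1−r)
        = 11.52 × 0.3333 × (1 − 0.03703) / (1 − 0.3333) = 5.546 mg/L

5.5 mg/L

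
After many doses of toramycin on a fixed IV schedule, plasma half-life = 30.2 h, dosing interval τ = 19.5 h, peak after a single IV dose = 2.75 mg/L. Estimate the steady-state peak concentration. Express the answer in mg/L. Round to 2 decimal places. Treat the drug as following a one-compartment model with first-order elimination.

k = ln2 / t½ = 0.693147 / 30.2 = 0.02295 h⁻¹
e^(−kτ) = e^(−0.02295 × 19.5) = 0.6392
Accumulation ratio R = 1 / (1 − e^(−kτ)) = 1 / (1 − 0.6392) = 2.772
Steady-state peak = C₀ × R = 2.75 × 2.772 = 7.623 mg/L

7.62 mg/L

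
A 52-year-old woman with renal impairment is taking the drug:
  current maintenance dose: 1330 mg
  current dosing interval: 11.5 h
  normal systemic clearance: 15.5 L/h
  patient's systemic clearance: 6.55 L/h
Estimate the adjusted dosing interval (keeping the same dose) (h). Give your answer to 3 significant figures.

To keep the same average steady-state level, dosing rate must scale with clearance.
CL ratio = 6.55 / 15.5 = 0.4226
New interval (same dose) = 11.5 / 0.4226 = 27.21 h

27.2 h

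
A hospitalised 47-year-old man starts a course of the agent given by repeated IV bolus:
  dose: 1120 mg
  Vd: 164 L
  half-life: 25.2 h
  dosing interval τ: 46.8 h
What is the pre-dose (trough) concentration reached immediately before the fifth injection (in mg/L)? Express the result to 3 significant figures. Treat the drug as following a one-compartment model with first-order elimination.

2.59 mg/L

C₀ per dose = Dose / Vd = 1120 / 164 = 6.829 mg/L
k = ln2 / t½ = 0.693147 / 25.2 = 0.02751 h⁻¹
Fraction remaining after one interval: r = e^(−kτ) = e^(−0.02751 × 46.8) = 0.2760
Before dose 5, 4 doses have been given (aged 1τ, 2τ, 3τ, 4τ).
C_trough = C₀ × (r + r² + … + r^4) = C₀ × r(1−r^4)/(1−r)
        = 6.829 × 0.2760 × (1 − 0.005803) / (1 − 0.2760) = 2.588 mg/L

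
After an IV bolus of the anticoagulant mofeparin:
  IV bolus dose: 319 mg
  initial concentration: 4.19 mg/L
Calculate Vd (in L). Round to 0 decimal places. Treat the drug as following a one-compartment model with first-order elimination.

Vd = Dose / C₀ = 319.0 / 4.19 = 76.13 L

76 L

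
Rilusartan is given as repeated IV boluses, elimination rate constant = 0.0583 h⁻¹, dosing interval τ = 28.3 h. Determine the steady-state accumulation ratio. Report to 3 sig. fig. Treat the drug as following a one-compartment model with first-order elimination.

1.24

e^(−kτ) = e^(−0.05830 × 28.3) = 0.1921
Accumulation ratio R = 1 / (1 − e^(−kτ)) = 1 / (1 − 0.1921) = 1.238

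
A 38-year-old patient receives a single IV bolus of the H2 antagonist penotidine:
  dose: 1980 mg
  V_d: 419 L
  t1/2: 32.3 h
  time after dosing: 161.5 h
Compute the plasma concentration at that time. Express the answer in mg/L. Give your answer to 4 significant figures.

0.1477 mg/L

C₀ = Dose / Vd = 1980 / 419 = 4.726 mg/L
k = ln2 / t½ = 0.693147 / 32.3 = 0.02146 h⁻¹
t / t½ = 161.5 / 32.3 = 5 half-lives
C = C₀ × (1/2)^5 = 4.726 × 0.03125 = 0.1477 mg/L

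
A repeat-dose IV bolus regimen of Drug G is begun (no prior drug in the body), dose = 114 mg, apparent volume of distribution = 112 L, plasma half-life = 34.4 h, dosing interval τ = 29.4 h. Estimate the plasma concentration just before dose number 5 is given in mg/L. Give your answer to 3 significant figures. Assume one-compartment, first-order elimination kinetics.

C₀ per dose = Dose / Vd = 114 / 112 = 1.018 mg/L
k = ln2 / t½ = 0.693147 / 34.4 = 0.02015 h⁻¹
Fraction remaining after one interval: r = e^(−kτ) = e^(−0.02015 × 29.4) = 0.5530
Before dose 5, 4 doses have been given (aged 1τ, 2τ, 3τ, 4τ).
C_trough = C₀ × (r + r² + … + r^4) = C₀ × r(1−r^4)/(1−r)
        = 1.018 × 0.5530 × (1 − 0.09352) / (1 − 0.5530) = 1.142 mg/L

1.14 mg/L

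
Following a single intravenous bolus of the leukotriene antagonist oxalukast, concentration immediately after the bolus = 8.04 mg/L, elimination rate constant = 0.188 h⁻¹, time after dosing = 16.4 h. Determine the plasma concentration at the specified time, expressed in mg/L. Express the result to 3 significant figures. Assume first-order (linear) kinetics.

0.368 mg/L

C = C₀ · e^(−k·t) = 8.040 × e^(−0.1880 × 16.4)
  = 8.040 × 0.04581 = 0.3683 mg/L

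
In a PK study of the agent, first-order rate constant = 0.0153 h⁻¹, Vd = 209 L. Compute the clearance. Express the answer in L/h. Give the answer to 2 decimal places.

CL = k × Vd = 0.0153 × 209 = 3.198 L/h

3.20 L/h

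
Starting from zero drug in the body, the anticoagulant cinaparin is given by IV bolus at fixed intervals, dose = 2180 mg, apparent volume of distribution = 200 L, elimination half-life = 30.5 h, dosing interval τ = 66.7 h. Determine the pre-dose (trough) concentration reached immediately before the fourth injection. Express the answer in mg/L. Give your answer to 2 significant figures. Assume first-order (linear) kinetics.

3.0 mg/L

C₀ per dose = Dose / Vd = 2180 / 200 = 10.90 mg/L
k = ln2 / t½ = 0.693147 / 30.5 = 0.02273 h⁻¹
Fraction remaining after one interval: r = e^(−kτ) = e^(−0.02273 × 66.7) = 0.2196
Before dose 4, 3 doses have been given (aged 1τ, 2τ, 3τ).
C_trough = C₀ × (r + r² + … + r^3) = C₀ × r(1−r^3)/(1−r)
        = 10.90 × 0.2196 × (1 − 0.01059) / (1 − 0.2196) = 3.035 mg/L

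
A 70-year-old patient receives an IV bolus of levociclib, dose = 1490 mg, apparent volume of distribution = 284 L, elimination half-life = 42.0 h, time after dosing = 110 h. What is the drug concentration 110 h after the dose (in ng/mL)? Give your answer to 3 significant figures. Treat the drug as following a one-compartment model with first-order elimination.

854 ng/mL

C₀ = Dose / Vd = 1490 / 284 = 5.246 mg/L
k = ln2 / t½ = 0.693147 / 42.0 = 0.01650 h⁻¹
C = C₀ · e^(−k·t) = 5.246 × e^(−0.01650 × 110)
  = 5.246 × 0.1628 = 0.8540 mg/L
Convert: 0.8540 mg/L × 1000 = 854.0 ng/mL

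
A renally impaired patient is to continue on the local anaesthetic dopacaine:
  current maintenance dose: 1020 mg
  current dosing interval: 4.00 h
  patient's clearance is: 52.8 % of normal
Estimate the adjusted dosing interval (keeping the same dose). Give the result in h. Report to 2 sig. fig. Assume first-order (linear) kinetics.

To keep the same average steady-state level, dosing rate must scale with clearance.
CL ratio = 52.8 / 100 = 0.5280
New interval (same dose) = 4.00 / 0.5280 = 7.576 h

7.6 h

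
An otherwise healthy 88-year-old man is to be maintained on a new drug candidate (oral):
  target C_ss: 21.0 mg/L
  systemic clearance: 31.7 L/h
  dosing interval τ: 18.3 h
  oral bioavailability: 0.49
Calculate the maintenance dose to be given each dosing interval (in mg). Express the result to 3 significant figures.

24900 mg

At steady state, F × (Dose/τ) = Css × CL.
Dose = Css × CL × τ / F = 21.0 × 31.70 × 18.3 / 0.49 = 24860 mg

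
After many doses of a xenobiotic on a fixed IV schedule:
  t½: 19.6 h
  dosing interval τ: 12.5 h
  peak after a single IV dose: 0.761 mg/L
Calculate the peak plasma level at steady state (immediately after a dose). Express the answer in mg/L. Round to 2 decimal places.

k = ln2 / t½ = 0.693147 / 19.6 = 0.03536 h⁻¹
e^(−kτ) = e^(−0.03536 × 12.5) = 0.6427
Accumulation ratio R = 1 / (1 − e^(−kτ)) = 1 / (1 − 0.6427) = 2.799
Steady-state peak = C₀ × R = 0.761 × 2.799 = 2.130 mg/L

2.13 mg/L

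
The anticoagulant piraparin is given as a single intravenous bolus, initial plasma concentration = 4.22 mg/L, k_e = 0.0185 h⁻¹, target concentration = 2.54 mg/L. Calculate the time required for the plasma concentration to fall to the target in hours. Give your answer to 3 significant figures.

27.4 h

t = ln(C₀ / C) / k = ln(4.220 / 2.54) / 0.01850
  = ln(1.661) / 0.01850 = 0.5074 / 0.01850 = 27.43 h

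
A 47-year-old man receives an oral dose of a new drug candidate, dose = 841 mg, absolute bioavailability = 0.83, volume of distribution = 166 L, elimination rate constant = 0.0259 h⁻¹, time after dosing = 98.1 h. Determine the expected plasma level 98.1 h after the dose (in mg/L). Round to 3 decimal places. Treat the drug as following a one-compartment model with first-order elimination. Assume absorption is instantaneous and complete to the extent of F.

Amount reaching circulation = F × Dose = 0.83 × 841.0 = 698.0 mg
C₀ = F·Dose / Vd = 698.0 / 166 = 4.205 mg/L
C = C₀ · e^(−k·t) = 4.205 × e^(−0.02590 × 98.1)
  = 4.205 × 0.07880 = 0.3314 mg/L

0.331 mg/L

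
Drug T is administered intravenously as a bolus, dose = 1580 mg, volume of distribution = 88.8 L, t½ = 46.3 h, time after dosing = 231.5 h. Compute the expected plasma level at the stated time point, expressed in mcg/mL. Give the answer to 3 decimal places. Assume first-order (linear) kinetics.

C₀ = Dose / Vd = 1580 / 88.8 = 17.79 mg/L
k = ln2 / t½ = 0.693147 / 46.3 = 0.01497 h⁻¹
t / t½ = 231.5 / 46.3 = 5 half-lives
C = C₀ × (1/2)^5 = 17.79 × 0.03125 = 0.5559 mg/L
(0.5559 mg/L = 0.5559 mcg/mL)

0.556 mcg/mL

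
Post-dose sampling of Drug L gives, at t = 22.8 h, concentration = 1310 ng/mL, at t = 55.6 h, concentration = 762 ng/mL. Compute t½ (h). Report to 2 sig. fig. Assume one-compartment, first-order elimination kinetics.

42 h

k = ln(C₁/C₂) / (t₂ − t₁) = ln(1310/762) / (55.6 − 22.8)
  = 0.5418 / 32.80 = 0.01652 h⁻¹
t½ = ln2 / k = 0.693147 / 0.01652 = 41.96 h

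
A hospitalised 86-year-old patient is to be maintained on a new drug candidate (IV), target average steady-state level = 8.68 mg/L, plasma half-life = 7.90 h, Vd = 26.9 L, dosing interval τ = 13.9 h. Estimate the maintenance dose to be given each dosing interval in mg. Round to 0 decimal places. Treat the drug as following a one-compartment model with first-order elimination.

k = ln2 / t½ = 0.693147 / 7.90 = 0.08774 h⁻¹
CL = k × Vd = 0.08774 × 26.9 = 2.360 L/h
At steady state, Dose/τ = Css × CL.
Dose = Css × CL × τ = 8.68 × 2.360 × 13.9 = 284.7 mg

285 mg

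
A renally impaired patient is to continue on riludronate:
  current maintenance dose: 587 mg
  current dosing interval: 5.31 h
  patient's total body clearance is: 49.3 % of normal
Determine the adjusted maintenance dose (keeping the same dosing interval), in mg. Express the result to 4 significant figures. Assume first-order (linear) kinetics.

To keep the same average steady-state level, dosing rate must scale with clearance.
CL ratio = 49.3 / 100 = 0.4930
New dose (same interval) = 587 × 0.4930 = 289.4 mg

289.4 mg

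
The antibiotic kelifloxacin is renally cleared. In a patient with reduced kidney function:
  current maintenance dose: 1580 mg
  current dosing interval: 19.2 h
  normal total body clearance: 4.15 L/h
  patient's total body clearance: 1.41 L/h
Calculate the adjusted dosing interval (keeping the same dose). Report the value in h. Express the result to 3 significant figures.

56.5 h

To keep the same average steady-state level, dosing rate must scale with clearance.
CL ratio = 1.41 / 4.15 = 0.3398
New interval (same dose) = 19.2 / 0.3398 = 56.50 h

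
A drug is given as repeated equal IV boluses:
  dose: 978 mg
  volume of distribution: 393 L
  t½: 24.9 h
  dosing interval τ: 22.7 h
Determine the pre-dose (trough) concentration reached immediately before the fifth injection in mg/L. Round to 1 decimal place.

2.6 mg/L

C₀ per dose = Dose / Vd = 978 / 393 = 2.489 mg/L
k = ln2 / t½ = 0.693147 / 24.9 = 0.02784 h⁻¹
Fraction remaining after one interval: r = e^(−kτ) = e^(−0.02784 × 22.7) = 0.5315
Before dose 5, 4 doses have been given (aged 1τ, 2τ, 3τ, 4τ).
C_trough = C₀ × (r + r² + … + r^4) = C₀ × r(1−r^4)/(1−r)
        = 2.489 × 0.5315 × (1 − 0.07980) / (1 − 0.5315) = 2.598 mg/L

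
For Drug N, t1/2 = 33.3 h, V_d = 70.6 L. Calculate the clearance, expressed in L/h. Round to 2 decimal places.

1.47 L/h

k = ln2 / t½ = 0.693147 / 33.3 = 0.02082 h⁻¹
CL = k × Vd = 0.02082 × 70.6 = 1.470 L/h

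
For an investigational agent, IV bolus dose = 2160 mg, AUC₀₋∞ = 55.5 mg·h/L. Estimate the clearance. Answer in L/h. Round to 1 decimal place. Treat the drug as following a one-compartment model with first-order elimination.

38.9 L/h

CL = Dose / AUC = 2160 / 55.5 = 38.92 L/h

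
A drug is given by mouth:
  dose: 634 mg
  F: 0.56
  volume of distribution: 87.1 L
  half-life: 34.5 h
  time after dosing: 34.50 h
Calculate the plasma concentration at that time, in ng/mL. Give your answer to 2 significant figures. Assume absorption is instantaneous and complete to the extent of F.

2000 ng/mL

Amount reaching circulation = F × Dose = 0.56 × 634.0 = 355.0 mg
C₀ = F·Dose / Vd = 355.0 / 87.1 = 4.076 mg/L
k = ln2 / t½ = 0.693147 / 34.5 = 0.02009 h⁻¹
t / t½ = 34.50 / 34.5 = 1 half-lives
C = C₀ × (1/2)^1 = 4.076 × 0.5000 = 2.038 mg/L
Convert: 2.038 mg/L × 1000 = 2038 ng/mL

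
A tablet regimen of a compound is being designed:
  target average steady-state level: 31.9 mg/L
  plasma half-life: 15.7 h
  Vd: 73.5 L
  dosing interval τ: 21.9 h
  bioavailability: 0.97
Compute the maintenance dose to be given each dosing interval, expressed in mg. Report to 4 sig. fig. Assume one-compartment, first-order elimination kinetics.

k = ln2 / t½ = 0.693147 / 15.7 = 0.04415 h⁻¹
CL = k × Vd = 0.04415 × 73.5 = 3.245 L/h
At steady state, F × (Dose/τ) = Css × CL.
Dose = Css × CL × τ / F = 31.9 × 3.245 × 21.9 / 0.97 = 2337 mg

2337 mg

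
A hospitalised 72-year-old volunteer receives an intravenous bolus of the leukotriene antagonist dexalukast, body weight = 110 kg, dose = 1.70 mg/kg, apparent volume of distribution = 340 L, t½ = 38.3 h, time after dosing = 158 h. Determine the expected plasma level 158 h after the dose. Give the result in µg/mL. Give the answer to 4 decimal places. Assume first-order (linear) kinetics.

Total dose = 1.70 × 110 = 187.0 mg
C₀ = Dose / Vd = 187.0 / 340 = 0.5500 mg/L
k = ln2 / t½ = 0.693147 / 38.3 = 0.01810 h⁻¹
C = C₀ · e^(−k·t) = 0.5500 × e^(−0.01810 × 158)
  = 0.5500 × 0.05728 = 0.03150 mg/L
(0.03150 mg/L = 0.03150 µg/mL)

0.0315 µg/mL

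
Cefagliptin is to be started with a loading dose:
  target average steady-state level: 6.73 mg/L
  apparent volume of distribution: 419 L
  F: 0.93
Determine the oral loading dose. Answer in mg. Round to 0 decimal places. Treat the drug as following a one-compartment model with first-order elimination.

3032 mg

LD = Css × Vd / F = 6.73 × 419 / 0.93 = 3032 mg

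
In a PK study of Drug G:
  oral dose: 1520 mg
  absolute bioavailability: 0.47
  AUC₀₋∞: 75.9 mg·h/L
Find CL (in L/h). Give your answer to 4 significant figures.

9.412 L/h

CL = F·Dose / AUC = 0.47 × 1520 / 75.9 = 9.412 L/h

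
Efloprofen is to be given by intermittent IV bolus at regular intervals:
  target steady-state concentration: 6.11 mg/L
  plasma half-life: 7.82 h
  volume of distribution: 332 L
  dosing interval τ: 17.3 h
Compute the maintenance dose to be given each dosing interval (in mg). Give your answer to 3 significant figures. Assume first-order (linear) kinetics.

k = ln2 / t½ = 0.693147 / 7.82 = 0.08864 h⁻¹
CL = k × Vd = 0.08864 × 332 = 29.43 L/h
At steady state, Dose/τ = Css × CL.
Dose = Css × CL × τ = 6.11 × 29.43 × 17.3 = 3111 mg

3110 mg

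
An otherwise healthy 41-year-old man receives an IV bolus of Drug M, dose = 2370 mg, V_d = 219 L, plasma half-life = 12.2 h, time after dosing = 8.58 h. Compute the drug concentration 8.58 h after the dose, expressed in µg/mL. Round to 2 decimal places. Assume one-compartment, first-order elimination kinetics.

6.65 µg/mL

C₀ = Dose / Vd = 2370 / 219 = 10.82 mg/L
k = ln2 / t½ = 0.693147 / 12.2 = 0.05682 h⁻¹
C = C₀ · e^(−k·t) = 10.82 × e^(−0.05682 × 8.58)
  = 10.82 × 0.6142 = 6.646 mg/L
(6.646 mg/L = 6.646 µg/mL)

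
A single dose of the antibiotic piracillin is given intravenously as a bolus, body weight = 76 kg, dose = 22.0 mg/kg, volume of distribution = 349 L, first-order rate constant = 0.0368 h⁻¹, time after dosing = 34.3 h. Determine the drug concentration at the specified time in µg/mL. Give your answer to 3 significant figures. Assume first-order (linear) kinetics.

1.36 µg/mL

Total dose = 22.0 × 76 = 1672 mg
C₀ = Dose / Vd = 1672 / 349 = 4.791 mg/L
C = C₀ · e^(−k·t) = 4.791 × e^(−0.03680 × 34.3)
  = 4.791 × 0.2830 = 1.356 mg/L
(1.356 mg/L = 1.356 µg/mL)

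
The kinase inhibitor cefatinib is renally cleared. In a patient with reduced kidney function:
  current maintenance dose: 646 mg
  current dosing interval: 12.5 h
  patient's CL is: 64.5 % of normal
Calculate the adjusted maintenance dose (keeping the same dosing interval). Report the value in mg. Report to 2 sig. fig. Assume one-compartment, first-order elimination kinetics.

To keep the same average steady-state level, dosing rate must scale with clearance.
CL ratio = 64.5 / 100 = 0.6450
New dose (same interval) = 646 × 0.6450 = 416.7 mg

420 mg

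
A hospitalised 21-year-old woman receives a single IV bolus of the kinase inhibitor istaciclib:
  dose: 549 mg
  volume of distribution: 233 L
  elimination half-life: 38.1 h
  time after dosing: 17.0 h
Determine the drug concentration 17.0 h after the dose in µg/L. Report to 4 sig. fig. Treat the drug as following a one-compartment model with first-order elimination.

C₀ = Dose / Vd = 549.0 / 233 = 2.356 mg/L
k = ln2 / t½ = 0.693147 / 38.1 = 0.01819 h⁻¹
C = C₀ · e^(−k·t) = 2.356 × e^(−0.01819 × 17.0)
  = 2.356 × 0.7340 = 1.729 mg/L
Convert: 1.729 mg/L × 1000 = 1729 µg/L

1729 µg/L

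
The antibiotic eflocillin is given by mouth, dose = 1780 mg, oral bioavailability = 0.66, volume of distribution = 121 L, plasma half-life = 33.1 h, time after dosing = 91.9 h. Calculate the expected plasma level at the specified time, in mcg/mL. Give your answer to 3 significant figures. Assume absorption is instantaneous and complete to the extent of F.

1.42 mcg/mL

Amount reaching circulation = F × Dose = 0.66 × 1780 = 1175 mg
C₀ = F·Dose / Vd = 1175 / 121 = 9.711 mg/L
k = ln2 / t½ = 0.693147 / 33.1 = 0.02094 h⁻¹
C = C₀ · e^(−k·t) = 9.711 × e^(−0.02094 × 91.9)
  = 9.711 × 0.1460 = 1.418 mg/L
(1.418 mg/L = 1.418 mcg/mL)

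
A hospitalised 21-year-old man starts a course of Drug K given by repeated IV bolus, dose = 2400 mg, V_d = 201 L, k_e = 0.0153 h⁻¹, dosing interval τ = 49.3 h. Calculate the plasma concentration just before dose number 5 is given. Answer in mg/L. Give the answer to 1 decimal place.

10.1 mg/L

C₀ per dose = Dose / Vd = 2400 / 201 = 11.94 mg/L
Fraction remaining after one interval: r = e^(−kτ) = e^(−0.01530 × 49.3) = 0.4703
Before dose 5, 4 doses have been given (aged 1τ, 2τ, 3τ, 4τ).
C_trough = C₀ × (r + r² + … + r^4) = C₀ × r(1−r^4)/(1−r)
        = 11.94 × 0.4703 × (1 − 0.04892) / (1 − 0.4703) = 10.08 mg/L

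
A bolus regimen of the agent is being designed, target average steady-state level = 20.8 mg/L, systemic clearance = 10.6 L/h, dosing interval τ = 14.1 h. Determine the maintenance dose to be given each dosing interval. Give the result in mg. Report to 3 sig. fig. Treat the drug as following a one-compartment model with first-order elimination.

3110 mg

At steady state, Dose/τ = Css × CL.
Dose = Css × CL × τ = 20.8 × 10.60 × 14.1 = 3109 mg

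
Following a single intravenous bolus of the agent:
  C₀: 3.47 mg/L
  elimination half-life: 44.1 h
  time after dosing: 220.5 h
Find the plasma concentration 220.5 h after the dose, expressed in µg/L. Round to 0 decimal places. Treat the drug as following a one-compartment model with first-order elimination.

108 µg/L

k = ln2 / t½ = 0.693147 / 44.1 = 0.01572 h⁻¹
t / t½ = 220.5 / 44.1 = 5 half-lives
C = C₀ × (1/2)^5 = 3.470 × 0.03125 = 0.1084 mg/L
Convert: 0.1084 mg/L × 1000 = 108.4 µg/L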